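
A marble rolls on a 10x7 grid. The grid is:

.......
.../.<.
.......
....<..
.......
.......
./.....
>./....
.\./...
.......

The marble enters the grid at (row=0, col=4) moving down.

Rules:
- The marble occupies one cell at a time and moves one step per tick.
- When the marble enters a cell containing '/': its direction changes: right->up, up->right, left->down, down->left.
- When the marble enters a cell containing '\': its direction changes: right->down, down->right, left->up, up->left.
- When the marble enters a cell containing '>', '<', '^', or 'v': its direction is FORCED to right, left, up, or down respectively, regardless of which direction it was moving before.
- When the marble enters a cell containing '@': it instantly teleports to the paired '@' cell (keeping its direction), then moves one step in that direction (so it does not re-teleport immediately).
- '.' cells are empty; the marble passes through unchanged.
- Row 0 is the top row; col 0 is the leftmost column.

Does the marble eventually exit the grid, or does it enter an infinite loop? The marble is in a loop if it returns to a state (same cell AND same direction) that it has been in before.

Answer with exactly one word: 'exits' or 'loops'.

Step 1: enter (0,4), '.' pass, move down to (1,4)
Step 2: enter (1,4), '.' pass, move down to (2,4)
Step 3: enter (2,4), '.' pass, move down to (3,4)
Step 4: enter (3,4), '<' forces down->left, move left to (3,3)
Step 5: enter (3,3), '.' pass, move left to (3,2)
Step 6: enter (3,2), '.' pass, move left to (3,1)
Step 7: enter (3,1), '.' pass, move left to (3,0)
Step 8: enter (3,0), '.' pass, move left to (3,-1)
Step 9: at (3,-1) — EXIT via left edge, pos 3

Answer: exits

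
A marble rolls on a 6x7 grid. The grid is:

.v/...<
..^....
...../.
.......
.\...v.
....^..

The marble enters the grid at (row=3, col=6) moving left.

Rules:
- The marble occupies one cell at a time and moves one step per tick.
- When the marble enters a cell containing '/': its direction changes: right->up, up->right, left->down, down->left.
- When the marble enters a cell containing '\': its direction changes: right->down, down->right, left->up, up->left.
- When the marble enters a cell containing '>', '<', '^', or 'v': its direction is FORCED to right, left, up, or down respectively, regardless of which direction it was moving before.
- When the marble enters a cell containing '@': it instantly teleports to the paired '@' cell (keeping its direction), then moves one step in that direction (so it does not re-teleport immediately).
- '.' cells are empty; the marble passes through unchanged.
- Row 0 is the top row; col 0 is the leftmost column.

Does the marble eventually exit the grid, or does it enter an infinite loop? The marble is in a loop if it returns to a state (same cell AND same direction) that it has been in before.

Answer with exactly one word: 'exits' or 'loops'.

Step 1: enter (3,6), '.' pass, move left to (3,5)
Step 2: enter (3,5), '.' pass, move left to (3,4)
Step 3: enter (3,4), '.' pass, move left to (3,3)
Step 4: enter (3,3), '.' pass, move left to (3,2)
Step 5: enter (3,2), '.' pass, move left to (3,1)
Step 6: enter (3,1), '.' pass, move left to (3,0)
Step 7: enter (3,0), '.' pass, move left to (3,-1)
Step 8: at (3,-1) — EXIT via left edge, pos 3

Answer: exits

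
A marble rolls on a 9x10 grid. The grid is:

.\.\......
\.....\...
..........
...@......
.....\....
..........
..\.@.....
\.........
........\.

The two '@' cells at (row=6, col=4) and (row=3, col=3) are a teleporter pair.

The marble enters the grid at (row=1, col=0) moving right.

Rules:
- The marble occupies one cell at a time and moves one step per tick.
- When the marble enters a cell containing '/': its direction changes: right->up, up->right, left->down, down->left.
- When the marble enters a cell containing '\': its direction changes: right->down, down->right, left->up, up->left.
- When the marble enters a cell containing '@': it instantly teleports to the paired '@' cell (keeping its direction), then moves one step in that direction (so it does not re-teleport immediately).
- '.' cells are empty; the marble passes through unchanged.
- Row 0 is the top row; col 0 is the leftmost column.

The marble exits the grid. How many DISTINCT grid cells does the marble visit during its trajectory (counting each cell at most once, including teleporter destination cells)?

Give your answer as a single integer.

Step 1: enter (1,0), '\' deflects right->down, move down to (2,0)
Step 2: enter (2,0), '.' pass, move down to (3,0)
Step 3: enter (3,0), '.' pass, move down to (4,0)
Step 4: enter (4,0), '.' pass, move down to (5,0)
Step 5: enter (5,0), '.' pass, move down to (6,0)
Step 6: enter (6,0), '.' pass, move down to (7,0)
Step 7: enter (7,0), '\' deflects down->right, move right to (7,1)
Step 8: enter (7,1), '.' pass, move right to (7,2)
Step 9: enter (7,2), '.' pass, move right to (7,3)
Step 10: enter (7,3), '.' pass, move right to (7,4)
Step 11: enter (7,4), '.' pass, move right to (7,5)
Step 12: enter (7,5), '.' pass, move right to (7,6)
Step 13: enter (7,6), '.' pass, move right to (7,7)
Step 14: enter (7,7), '.' pass, move right to (7,8)
Step 15: enter (7,8), '.' pass, move right to (7,9)
Step 16: enter (7,9), '.' pass, move right to (7,10)
Step 17: at (7,10) — EXIT via right edge, pos 7
Distinct cells visited: 16 (path length 16)

Answer: 16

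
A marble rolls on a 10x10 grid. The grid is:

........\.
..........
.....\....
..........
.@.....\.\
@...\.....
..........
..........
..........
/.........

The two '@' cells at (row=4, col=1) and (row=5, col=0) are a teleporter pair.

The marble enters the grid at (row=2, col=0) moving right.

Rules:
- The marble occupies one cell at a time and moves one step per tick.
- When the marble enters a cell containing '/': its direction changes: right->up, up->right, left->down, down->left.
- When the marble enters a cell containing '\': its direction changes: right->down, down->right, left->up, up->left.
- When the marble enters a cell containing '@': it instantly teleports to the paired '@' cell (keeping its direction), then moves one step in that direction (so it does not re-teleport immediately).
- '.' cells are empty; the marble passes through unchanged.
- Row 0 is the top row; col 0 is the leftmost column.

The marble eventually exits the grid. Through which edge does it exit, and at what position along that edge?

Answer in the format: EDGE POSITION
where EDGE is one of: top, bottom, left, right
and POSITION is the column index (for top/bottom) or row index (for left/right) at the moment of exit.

Step 1: enter (2,0), '.' pass, move right to (2,1)
Step 2: enter (2,1), '.' pass, move right to (2,2)
Step 3: enter (2,2), '.' pass, move right to (2,3)
Step 4: enter (2,3), '.' pass, move right to (2,4)
Step 5: enter (2,4), '.' pass, move right to (2,5)
Step 6: enter (2,5), '\' deflects right->down, move down to (3,5)
Step 7: enter (3,5), '.' pass, move down to (4,5)
Step 8: enter (4,5), '.' pass, move down to (5,5)
Step 9: enter (5,5), '.' pass, move down to (6,5)
Step 10: enter (6,5), '.' pass, move down to (7,5)
Step 11: enter (7,5), '.' pass, move down to (8,5)
Step 12: enter (8,5), '.' pass, move down to (9,5)
Step 13: enter (9,5), '.' pass, move down to (10,5)
Step 14: at (10,5) — EXIT via bottom edge, pos 5

Answer: bottom 5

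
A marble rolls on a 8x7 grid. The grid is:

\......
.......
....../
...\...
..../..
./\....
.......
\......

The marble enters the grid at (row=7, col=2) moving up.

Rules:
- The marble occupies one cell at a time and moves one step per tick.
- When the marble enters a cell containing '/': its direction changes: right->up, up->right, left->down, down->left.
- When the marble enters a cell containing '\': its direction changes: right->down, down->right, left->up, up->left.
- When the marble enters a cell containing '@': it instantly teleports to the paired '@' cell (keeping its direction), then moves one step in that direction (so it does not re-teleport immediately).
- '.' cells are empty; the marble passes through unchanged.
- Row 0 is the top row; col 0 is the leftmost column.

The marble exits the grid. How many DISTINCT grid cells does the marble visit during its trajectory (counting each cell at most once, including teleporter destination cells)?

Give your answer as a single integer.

Step 1: enter (7,2), '.' pass, move up to (6,2)
Step 2: enter (6,2), '.' pass, move up to (5,2)
Step 3: enter (5,2), '\' deflects up->left, move left to (5,1)
Step 4: enter (5,1), '/' deflects left->down, move down to (6,1)
Step 5: enter (6,1), '.' pass, move down to (7,1)
Step 6: enter (7,1), '.' pass, move down to (8,1)
Step 7: at (8,1) — EXIT via bottom edge, pos 1
Distinct cells visited: 6 (path length 6)

Answer: 6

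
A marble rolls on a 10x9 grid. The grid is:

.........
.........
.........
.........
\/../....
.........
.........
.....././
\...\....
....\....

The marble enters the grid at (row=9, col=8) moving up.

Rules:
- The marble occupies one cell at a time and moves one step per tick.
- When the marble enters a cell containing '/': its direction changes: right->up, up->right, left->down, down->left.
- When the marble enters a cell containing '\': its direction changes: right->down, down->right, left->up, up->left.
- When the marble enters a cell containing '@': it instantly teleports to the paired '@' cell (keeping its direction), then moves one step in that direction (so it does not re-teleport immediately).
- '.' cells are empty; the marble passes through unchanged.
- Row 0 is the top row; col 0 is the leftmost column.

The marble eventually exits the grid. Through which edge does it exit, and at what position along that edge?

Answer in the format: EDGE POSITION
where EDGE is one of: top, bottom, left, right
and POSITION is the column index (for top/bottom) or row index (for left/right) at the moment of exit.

Answer: right 7

Derivation:
Step 1: enter (9,8), '.' pass, move up to (8,8)
Step 2: enter (8,8), '.' pass, move up to (7,8)
Step 3: enter (7,8), '/' deflects up->right, move right to (7,9)
Step 4: at (7,9) — EXIT via right edge, pos 7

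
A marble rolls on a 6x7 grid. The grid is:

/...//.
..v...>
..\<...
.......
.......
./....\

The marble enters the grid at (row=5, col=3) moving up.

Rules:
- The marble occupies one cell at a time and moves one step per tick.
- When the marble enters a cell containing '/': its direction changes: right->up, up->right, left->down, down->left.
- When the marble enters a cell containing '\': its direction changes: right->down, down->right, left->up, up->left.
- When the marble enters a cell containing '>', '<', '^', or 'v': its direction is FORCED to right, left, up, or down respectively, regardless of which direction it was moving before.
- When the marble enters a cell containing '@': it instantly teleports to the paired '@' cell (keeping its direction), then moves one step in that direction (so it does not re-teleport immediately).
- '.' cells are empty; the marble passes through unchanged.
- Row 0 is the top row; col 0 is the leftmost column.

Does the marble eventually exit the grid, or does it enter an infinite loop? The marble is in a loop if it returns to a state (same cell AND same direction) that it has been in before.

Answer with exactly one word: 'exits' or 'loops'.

Answer: loops

Derivation:
Step 1: enter (5,3), '.' pass, move up to (4,3)
Step 2: enter (4,3), '.' pass, move up to (3,3)
Step 3: enter (3,3), '.' pass, move up to (2,3)
Step 4: enter (2,3), '<' forces up->left, move left to (2,2)
Step 5: enter (2,2), '\' deflects left->up, move up to (1,2)
Step 6: enter (1,2), 'v' forces up->down, move down to (2,2)
Step 7: enter (2,2), '\' deflects down->right, move right to (2,3)
Step 8: enter (2,3), '<' forces right->left, move left to (2,2)
Step 9: at (2,2) dir=left — LOOP DETECTED (seen before)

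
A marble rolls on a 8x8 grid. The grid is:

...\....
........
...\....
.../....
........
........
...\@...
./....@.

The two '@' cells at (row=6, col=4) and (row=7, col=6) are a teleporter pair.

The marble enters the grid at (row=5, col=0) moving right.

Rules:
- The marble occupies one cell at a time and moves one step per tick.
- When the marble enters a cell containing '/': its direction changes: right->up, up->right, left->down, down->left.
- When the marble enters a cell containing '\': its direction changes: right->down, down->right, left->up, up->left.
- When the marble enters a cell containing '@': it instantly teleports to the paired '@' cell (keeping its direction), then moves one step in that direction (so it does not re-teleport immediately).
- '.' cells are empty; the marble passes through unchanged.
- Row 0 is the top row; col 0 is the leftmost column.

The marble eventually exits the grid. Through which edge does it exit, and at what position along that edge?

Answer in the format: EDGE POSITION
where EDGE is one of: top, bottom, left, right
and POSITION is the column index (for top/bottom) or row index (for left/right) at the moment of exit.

Answer: right 5

Derivation:
Step 1: enter (5,0), '.' pass, move right to (5,1)
Step 2: enter (5,1), '.' pass, move right to (5,2)
Step 3: enter (5,2), '.' pass, move right to (5,3)
Step 4: enter (5,3), '.' pass, move right to (5,4)
Step 5: enter (5,4), '.' pass, move right to (5,5)
Step 6: enter (5,5), '.' pass, move right to (5,6)
Step 7: enter (5,6), '.' pass, move right to (5,7)
Step 8: enter (5,7), '.' pass, move right to (5,8)
Step 9: at (5,8) — EXIT via right edge, pos 5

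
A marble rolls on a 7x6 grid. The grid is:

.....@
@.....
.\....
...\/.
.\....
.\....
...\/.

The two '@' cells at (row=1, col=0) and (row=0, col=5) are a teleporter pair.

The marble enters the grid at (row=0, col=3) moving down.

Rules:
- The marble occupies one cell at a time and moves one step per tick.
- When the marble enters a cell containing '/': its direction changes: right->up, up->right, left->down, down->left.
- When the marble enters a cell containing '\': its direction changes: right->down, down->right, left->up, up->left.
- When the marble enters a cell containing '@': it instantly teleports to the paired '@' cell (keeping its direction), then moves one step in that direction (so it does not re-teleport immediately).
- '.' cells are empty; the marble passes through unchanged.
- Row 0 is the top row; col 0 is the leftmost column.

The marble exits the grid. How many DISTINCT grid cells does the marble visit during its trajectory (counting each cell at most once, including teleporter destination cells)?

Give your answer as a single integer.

Answer: 8

Derivation:
Step 1: enter (0,3), '.' pass, move down to (1,3)
Step 2: enter (1,3), '.' pass, move down to (2,3)
Step 3: enter (2,3), '.' pass, move down to (3,3)
Step 4: enter (3,3), '\' deflects down->right, move right to (3,4)
Step 5: enter (3,4), '/' deflects right->up, move up to (2,4)
Step 6: enter (2,4), '.' pass, move up to (1,4)
Step 7: enter (1,4), '.' pass, move up to (0,4)
Step 8: enter (0,4), '.' pass, move up to (-1,4)
Step 9: at (-1,4) — EXIT via top edge, pos 4
Distinct cells visited: 8 (path length 8)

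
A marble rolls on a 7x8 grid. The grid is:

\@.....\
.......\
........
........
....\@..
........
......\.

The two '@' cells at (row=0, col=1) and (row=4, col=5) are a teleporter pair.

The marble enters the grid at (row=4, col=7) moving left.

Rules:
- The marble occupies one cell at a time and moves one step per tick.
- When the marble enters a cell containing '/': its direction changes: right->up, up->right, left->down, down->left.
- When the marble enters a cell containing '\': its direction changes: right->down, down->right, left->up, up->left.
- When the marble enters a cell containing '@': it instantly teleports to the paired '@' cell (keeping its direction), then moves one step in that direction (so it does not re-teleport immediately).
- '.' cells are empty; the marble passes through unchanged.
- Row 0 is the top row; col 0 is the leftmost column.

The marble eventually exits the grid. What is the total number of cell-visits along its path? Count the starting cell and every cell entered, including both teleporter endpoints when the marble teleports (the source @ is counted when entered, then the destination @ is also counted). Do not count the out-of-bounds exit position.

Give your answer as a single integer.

Step 1: enter (4,7), '.' pass, move left to (4,6)
Step 2: enter (4,6), '.' pass, move left to (4,5)
Step 3: enter (4,5), '@' teleport (4,5)->(0,1), also enter (0,1), move left to (0,0)
Step 4: enter (0,0), '\' deflects left->up, move up to (-1,0)
Step 5: at (-1,0) — EXIT via top edge, pos 0
Path length (cell visits): 5

Answer: 5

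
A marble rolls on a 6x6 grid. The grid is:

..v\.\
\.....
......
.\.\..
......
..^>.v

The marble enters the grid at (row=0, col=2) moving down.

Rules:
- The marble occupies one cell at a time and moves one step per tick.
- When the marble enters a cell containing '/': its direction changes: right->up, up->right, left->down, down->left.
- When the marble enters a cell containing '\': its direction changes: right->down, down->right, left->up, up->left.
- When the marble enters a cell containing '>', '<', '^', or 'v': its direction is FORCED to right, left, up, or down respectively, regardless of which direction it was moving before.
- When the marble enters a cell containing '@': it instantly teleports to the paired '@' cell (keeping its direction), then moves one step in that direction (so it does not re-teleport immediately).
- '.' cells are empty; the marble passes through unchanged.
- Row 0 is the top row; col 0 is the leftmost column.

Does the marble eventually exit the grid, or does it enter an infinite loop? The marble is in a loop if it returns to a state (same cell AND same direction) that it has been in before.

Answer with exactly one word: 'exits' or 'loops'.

Step 1: enter (0,2), 'v' forces down->down, move down to (1,2)
Step 2: enter (1,2), '.' pass, move down to (2,2)
Step 3: enter (2,2), '.' pass, move down to (3,2)
Step 4: enter (3,2), '.' pass, move down to (4,2)
Step 5: enter (4,2), '.' pass, move down to (5,2)
Step 6: enter (5,2), '^' forces down->up, move up to (4,2)
Step 7: enter (4,2), '.' pass, move up to (3,2)
Step 8: enter (3,2), '.' pass, move up to (2,2)
Step 9: enter (2,2), '.' pass, move up to (1,2)
Step 10: enter (1,2), '.' pass, move up to (0,2)
Step 11: enter (0,2), 'v' forces up->down, move down to (1,2)
Step 12: at (1,2) dir=down — LOOP DETECTED (seen before)

Answer: loops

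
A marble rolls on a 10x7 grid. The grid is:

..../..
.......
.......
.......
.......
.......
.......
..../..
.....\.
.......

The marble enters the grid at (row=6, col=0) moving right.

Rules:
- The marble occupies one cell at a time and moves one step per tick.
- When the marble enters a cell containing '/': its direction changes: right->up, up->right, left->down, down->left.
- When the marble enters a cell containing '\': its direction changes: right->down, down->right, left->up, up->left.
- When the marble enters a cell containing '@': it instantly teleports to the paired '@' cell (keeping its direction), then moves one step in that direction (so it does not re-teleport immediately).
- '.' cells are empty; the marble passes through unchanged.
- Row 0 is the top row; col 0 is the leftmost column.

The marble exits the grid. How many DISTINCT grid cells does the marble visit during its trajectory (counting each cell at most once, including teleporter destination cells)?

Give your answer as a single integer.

Step 1: enter (6,0), '.' pass, move right to (6,1)
Step 2: enter (6,1), '.' pass, move right to (6,2)
Step 3: enter (6,2), '.' pass, move right to (6,3)
Step 4: enter (6,3), '.' pass, move right to (6,4)
Step 5: enter (6,4), '.' pass, move right to (6,5)
Step 6: enter (6,5), '.' pass, move right to (6,6)
Step 7: enter (6,6), '.' pass, move right to (6,7)
Step 8: at (6,7) — EXIT via right edge, pos 6
Distinct cells visited: 7 (path length 7)

Answer: 7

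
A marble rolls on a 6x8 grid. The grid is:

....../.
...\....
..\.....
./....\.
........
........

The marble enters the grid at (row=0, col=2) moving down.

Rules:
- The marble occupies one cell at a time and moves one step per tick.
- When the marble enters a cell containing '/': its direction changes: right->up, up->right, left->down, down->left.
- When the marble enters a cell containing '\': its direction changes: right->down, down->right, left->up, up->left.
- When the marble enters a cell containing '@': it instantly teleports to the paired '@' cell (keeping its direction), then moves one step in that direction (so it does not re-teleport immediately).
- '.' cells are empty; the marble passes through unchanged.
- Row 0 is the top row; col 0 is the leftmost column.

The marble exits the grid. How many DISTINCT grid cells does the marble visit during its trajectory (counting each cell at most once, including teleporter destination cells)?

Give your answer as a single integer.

Answer: 8

Derivation:
Step 1: enter (0,2), '.' pass, move down to (1,2)
Step 2: enter (1,2), '.' pass, move down to (2,2)
Step 3: enter (2,2), '\' deflects down->right, move right to (2,3)
Step 4: enter (2,3), '.' pass, move right to (2,4)
Step 5: enter (2,4), '.' pass, move right to (2,5)
Step 6: enter (2,5), '.' pass, move right to (2,6)
Step 7: enter (2,6), '.' pass, move right to (2,7)
Step 8: enter (2,7), '.' pass, move right to (2,8)
Step 9: at (2,8) — EXIT via right edge, pos 2
Distinct cells visited: 8 (path length 8)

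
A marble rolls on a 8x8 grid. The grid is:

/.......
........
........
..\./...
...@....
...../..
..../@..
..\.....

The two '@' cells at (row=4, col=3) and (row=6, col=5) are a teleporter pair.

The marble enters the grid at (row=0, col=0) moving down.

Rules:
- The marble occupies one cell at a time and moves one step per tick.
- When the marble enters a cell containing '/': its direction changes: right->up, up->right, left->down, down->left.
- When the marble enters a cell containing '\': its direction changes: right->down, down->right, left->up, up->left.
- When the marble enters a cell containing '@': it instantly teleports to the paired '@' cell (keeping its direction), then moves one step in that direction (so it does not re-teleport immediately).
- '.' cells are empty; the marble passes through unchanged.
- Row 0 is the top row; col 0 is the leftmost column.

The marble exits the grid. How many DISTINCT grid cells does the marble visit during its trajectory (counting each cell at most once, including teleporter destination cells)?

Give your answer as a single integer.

Step 1: enter (0,0), '/' deflects down->left, move left to (0,-1)
Step 2: at (0,-1) — EXIT via left edge, pos 0
Distinct cells visited: 1 (path length 1)

Answer: 1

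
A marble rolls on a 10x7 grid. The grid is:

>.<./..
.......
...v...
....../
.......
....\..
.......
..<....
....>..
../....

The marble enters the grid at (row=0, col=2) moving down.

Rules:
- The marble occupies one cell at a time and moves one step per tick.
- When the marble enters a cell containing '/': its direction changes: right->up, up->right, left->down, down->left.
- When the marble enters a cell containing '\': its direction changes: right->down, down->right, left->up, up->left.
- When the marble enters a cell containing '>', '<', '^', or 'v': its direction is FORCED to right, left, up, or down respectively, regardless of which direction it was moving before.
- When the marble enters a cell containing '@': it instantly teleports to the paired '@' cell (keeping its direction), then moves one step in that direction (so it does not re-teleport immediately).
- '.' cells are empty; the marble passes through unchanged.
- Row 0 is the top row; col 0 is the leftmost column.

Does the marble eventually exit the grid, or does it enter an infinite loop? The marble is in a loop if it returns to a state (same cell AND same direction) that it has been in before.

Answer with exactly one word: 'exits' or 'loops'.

Step 1: enter (0,2), '<' forces down->left, move left to (0,1)
Step 2: enter (0,1), '.' pass, move left to (0,0)
Step 3: enter (0,0), '>' forces left->right, move right to (0,1)
Step 4: enter (0,1), '.' pass, move right to (0,2)
Step 5: enter (0,2), '<' forces right->left, move left to (0,1)
Step 6: at (0,1) dir=left — LOOP DETECTED (seen before)

Answer: loops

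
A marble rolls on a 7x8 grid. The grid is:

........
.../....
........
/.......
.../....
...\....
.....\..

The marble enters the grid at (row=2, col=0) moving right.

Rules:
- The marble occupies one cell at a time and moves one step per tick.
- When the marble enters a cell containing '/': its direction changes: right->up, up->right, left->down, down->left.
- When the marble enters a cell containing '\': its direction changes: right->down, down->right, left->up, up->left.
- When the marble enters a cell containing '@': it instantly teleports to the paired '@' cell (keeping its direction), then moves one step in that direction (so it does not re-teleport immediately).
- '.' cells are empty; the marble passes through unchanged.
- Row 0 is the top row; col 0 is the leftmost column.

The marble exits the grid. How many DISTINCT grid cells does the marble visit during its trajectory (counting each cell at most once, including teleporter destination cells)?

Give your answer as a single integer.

Answer: 8

Derivation:
Step 1: enter (2,0), '.' pass, move right to (2,1)
Step 2: enter (2,1), '.' pass, move right to (2,2)
Step 3: enter (2,2), '.' pass, move right to (2,3)
Step 4: enter (2,3), '.' pass, move right to (2,4)
Step 5: enter (2,4), '.' pass, move right to (2,5)
Step 6: enter (2,5), '.' pass, move right to (2,6)
Step 7: enter (2,6), '.' pass, move right to (2,7)
Step 8: enter (2,7), '.' pass, move right to (2,8)
Step 9: at (2,8) — EXIT via right edge, pos 2
Distinct cells visited: 8 (path length 8)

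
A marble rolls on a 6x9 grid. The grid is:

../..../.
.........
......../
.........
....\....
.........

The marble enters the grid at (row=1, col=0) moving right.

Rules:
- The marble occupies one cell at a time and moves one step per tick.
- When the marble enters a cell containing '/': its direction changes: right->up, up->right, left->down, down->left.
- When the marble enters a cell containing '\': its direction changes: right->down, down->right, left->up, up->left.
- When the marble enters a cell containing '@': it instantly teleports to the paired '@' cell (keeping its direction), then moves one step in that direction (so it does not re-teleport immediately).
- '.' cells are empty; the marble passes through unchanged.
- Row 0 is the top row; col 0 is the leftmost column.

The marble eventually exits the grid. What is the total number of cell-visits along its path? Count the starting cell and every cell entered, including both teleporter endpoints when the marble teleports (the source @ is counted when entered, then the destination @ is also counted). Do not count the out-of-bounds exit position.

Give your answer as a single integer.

Step 1: enter (1,0), '.' pass, move right to (1,1)
Step 2: enter (1,1), '.' pass, move right to (1,2)
Step 3: enter (1,2), '.' pass, move right to (1,3)
Step 4: enter (1,3), '.' pass, move right to (1,4)
Step 5: enter (1,4), '.' pass, move right to (1,5)
Step 6: enter (1,5), '.' pass, move right to (1,6)
Step 7: enter (1,6), '.' pass, move right to (1,7)
Step 8: enter (1,7), '.' pass, move right to (1,8)
Step 9: enter (1,8), '.' pass, move right to (1,9)
Step 10: at (1,9) — EXIT via right edge, pos 1
Path length (cell visits): 9

Answer: 9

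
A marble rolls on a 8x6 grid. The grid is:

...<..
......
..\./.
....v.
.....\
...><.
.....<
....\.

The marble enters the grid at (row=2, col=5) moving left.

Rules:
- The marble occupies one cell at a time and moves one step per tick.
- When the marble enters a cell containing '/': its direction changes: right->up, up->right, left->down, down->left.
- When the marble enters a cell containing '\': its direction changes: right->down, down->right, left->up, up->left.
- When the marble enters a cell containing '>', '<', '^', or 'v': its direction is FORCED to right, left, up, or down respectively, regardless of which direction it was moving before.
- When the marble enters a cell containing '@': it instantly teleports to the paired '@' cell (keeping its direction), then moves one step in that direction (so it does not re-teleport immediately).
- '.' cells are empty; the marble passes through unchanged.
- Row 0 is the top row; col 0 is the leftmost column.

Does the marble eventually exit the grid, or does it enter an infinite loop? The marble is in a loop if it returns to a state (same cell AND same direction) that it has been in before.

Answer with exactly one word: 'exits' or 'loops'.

Answer: loops

Derivation:
Step 1: enter (2,5), '.' pass, move left to (2,4)
Step 2: enter (2,4), '/' deflects left->down, move down to (3,4)
Step 3: enter (3,4), 'v' forces down->down, move down to (4,4)
Step 4: enter (4,4), '.' pass, move down to (5,4)
Step 5: enter (5,4), '<' forces down->left, move left to (5,3)
Step 6: enter (5,3), '>' forces left->right, move right to (5,4)
Step 7: enter (5,4), '<' forces right->left, move left to (5,3)
Step 8: at (5,3) dir=left — LOOP DETECTED (seen before)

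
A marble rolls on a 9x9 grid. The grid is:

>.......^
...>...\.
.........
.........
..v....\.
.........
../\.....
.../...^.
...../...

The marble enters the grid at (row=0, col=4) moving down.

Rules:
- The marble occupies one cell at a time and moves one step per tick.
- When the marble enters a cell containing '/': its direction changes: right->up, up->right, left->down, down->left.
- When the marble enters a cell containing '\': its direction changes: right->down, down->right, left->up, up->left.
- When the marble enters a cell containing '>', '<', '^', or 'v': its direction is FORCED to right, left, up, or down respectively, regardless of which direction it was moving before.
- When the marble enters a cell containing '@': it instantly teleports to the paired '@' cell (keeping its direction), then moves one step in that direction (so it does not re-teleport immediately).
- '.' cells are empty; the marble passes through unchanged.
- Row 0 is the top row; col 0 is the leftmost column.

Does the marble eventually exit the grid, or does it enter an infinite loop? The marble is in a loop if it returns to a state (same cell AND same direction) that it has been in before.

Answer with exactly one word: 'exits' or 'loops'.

Step 1: enter (0,4), '.' pass, move down to (1,4)
Step 2: enter (1,4), '.' pass, move down to (2,4)
Step 3: enter (2,4), '.' pass, move down to (3,4)
Step 4: enter (3,4), '.' pass, move down to (4,4)
Step 5: enter (4,4), '.' pass, move down to (5,4)
Step 6: enter (5,4), '.' pass, move down to (6,4)
Step 7: enter (6,4), '.' pass, move down to (7,4)
Step 8: enter (7,4), '.' pass, move down to (8,4)
Step 9: enter (8,4), '.' pass, move down to (9,4)
Step 10: at (9,4) — EXIT via bottom edge, pos 4

Answer: exits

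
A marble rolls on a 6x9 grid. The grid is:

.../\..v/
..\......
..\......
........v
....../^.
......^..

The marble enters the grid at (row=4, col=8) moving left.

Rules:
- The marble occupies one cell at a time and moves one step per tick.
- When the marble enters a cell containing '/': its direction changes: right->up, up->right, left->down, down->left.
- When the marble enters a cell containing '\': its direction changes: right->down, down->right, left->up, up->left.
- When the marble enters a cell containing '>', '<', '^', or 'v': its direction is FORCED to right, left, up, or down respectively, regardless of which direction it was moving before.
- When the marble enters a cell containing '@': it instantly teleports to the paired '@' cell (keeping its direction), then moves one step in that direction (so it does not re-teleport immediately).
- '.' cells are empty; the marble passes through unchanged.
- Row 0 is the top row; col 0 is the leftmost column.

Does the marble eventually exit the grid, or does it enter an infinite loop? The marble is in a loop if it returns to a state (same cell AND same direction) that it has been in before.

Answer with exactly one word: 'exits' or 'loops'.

Answer: loops

Derivation:
Step 1: enter (4,8), '.' pass, move left to (4,7)
Step 2: enter (4,7), '^' forces left->up, move up to (3,7)
Step 3: enter (3,7), '.' pass, move up to (2,7)
Step 4: enter (2,7), '.' pass, move up to (1,7)
Step 5: enter (1,7), '.' pass, move up to (0,7)
Step 6: enter (0,7), 'v' forces up->down, move down to (1,7)
Step 7: enter (1,7), '.' pass, move down to (2,7)
Step 8: enter (2,7), '.' pass, move down to (3,7)
Step 9: enter (3,7), '.' pass, move down to (4,7)
Step 10: enter (4,7), '^' forces down->up, move up to (3,7)
Step 11: at (3,7) dir=up — LOOP DETECTED (seen before)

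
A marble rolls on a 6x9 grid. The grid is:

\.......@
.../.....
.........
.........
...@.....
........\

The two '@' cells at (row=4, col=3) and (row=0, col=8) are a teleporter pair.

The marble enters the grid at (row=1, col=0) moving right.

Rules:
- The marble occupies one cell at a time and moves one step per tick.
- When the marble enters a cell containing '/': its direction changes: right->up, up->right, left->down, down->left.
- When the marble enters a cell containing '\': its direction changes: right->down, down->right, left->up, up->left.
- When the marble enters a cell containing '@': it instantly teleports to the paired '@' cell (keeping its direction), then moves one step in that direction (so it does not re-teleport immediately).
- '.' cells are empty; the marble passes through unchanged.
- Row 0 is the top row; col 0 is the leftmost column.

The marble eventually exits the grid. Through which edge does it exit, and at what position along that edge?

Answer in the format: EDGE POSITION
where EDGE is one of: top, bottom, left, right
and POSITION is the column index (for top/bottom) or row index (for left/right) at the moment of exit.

Step 1: enter (1,0), '.' pass, move right to (1,1)
Step 2: enter (1,1), '.' pass, move right to (1,2)
Step 3: enter (1,2), '.' pass, move right to (1,3)
Step 4: enter (1,3), '/' deflects right->up, move up to (0,3)
Step 5: enter (0,3), '.' pass, move up to (-1,3)
Step 6: at (-1,3) — EXIT via top edge, pos 3

Answer: top 3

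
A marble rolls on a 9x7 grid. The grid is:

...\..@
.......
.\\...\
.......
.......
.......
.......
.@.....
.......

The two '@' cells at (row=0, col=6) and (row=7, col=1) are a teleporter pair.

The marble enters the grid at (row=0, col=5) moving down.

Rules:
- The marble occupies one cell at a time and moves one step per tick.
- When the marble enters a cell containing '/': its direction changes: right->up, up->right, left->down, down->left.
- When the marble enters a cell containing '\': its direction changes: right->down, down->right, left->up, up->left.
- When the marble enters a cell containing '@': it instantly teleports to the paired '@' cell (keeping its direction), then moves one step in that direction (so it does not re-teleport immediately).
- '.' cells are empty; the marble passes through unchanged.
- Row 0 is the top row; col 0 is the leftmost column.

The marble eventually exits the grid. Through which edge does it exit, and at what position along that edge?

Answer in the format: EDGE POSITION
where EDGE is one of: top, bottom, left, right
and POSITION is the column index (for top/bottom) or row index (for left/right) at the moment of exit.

Answer: bottom 5

Derivation:
Step 1: enter (0,5), '.' pass, move down to (1,5)
Step 2: enter (1,5), '.' pass, move down to (2,5)
Step 3: enter (2,5), '.' pass, move down to (3,5)
Step 4: enter (3,5), '.' pass, move down to (4,5)
Step 5: enter (4,5), '.' pass, move down to (5,5)
Step 6: enter (5,5), '.' pass, move down to (6,5)
Step 7: enter (6,5), '.' pass, move down to (7,5)
Step 8: enter (7,5), '.' pass, move down to (8,5)
Step 9: enter (8,5), '.' pass, move down to (9,5)
Step 10: at (9,5) — EXIT via bottom edge, pos 5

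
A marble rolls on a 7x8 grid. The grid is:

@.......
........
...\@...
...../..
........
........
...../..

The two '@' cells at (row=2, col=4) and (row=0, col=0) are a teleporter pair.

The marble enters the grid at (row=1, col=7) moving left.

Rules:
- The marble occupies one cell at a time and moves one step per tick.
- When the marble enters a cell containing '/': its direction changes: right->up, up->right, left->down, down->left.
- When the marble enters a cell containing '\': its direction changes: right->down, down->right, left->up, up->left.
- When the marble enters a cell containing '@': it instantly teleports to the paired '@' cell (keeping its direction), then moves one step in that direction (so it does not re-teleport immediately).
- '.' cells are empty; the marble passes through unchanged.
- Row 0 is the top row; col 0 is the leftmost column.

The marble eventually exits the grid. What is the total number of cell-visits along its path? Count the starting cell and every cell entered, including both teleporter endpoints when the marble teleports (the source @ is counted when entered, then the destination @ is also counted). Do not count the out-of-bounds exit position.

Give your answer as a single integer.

Step 1: enter (1,7), '.' pass, move left to (1,6)
Step 2: enter (1,6), '.' pass, move left to (1,5)
Step 3: enter (1,5), '.' pass, move left to (1,4)
Step 4: enter (1,4), '.' pass, move left to (1,3)
Step 5: enter (1,3), '.' pass, move left to (1,2)
Step 6: enter (1,2), '.' pass, move left to (1,1)
Step 7: enter (1,1), '.' pass, move left to (1,0)
Step 8: enter (1,0), '.' pass, move left to (1,-1)
Step 9: at (1,-1) — EXIT via left edge, pos 1
Path length (cell visits): 8

Answer: 8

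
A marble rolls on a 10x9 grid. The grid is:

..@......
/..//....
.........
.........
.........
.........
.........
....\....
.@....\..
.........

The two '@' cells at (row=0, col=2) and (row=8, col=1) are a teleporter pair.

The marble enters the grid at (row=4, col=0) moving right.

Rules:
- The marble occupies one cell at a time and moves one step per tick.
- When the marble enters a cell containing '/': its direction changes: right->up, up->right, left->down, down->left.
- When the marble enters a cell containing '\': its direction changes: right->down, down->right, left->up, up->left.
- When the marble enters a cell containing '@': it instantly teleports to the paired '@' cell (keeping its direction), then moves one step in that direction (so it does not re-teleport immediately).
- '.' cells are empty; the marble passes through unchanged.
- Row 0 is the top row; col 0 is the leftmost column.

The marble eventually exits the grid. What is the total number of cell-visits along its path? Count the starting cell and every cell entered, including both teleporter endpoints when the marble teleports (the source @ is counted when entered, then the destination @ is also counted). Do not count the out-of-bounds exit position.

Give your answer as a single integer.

Answer: 9

Derivation:
Step 1: enter (4,0), '.' pass, move right to (4,1)
Step 2: enter (4,1), '.' pass, move right to (4,2)
Step 3: enter (4,2), '.' pass, move right to (4,3)
Step 4: enter (4,3), '.' pass, move right to (4,4)
Step 5: enter (4,4), '.' pass, move right to (4,5)
Step 6: enter (4,5), '.' pass, move right to (4,6)
Step 7: enter (4,6), '.' pass, move right to (4,7)
Step 8: enter (4,7), '.' pass, move right to (4,8)
Step 9: enter (4,8), '.' pass, move right to (4,9)
Step 10: at (4,9) — EXIT via right edge, pos 4
Path length (cell visits): 9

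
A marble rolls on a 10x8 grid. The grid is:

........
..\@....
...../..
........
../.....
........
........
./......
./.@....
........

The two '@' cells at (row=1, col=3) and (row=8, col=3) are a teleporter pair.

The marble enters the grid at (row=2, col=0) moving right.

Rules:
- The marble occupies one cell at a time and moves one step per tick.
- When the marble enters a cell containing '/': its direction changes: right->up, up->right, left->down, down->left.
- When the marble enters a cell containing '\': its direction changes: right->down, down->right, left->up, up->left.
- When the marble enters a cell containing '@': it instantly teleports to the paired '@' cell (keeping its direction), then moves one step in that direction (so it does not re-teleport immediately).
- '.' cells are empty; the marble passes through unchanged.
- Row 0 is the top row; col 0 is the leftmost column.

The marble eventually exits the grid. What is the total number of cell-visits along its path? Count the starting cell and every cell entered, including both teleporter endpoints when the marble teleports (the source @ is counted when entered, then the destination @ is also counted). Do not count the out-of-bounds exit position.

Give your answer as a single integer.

Step 1: enter (2,0), '.' pass, move right to (2,1)
Step 2: enter (2,1), '.' pass, move right to (2,2)
Step 3: enter (2,2), '.' pass, move right to (2,3)
Step 4: enter (2,3), '.' pass, move right to (2,4)
Step 5: enter (2,4), '.' pass, move right to (2,5)
Step 6: enter (2,5), '/' deflects right->up, move up to (1,5)
Step 7: enter (1,5), '.' pass, move up to (0,5)
Step 8: enter (0,5), '.' pass, move up to (-1,5)
Step 9: at (-1,5) — EXIT via top edge, pos 5
Path length (cell visits): 8

Answer: 8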